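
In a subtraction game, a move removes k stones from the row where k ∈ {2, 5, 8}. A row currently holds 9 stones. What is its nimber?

1

Compute g(0), g(1), … for moves {2, 5, 8}:
g(0) = mex{} = 0
g(1) = mex{} = 0
g(2) = mex{0} = 1
g(3) = mex{0} = 1
g(4) = mex{1} = 0
g(5) = mex{0,1} = 2
g(6) = mex{0} = 1
g(7) = mex{1,2} = 0
g(8) = mex{0,1} = 2
g(9) = mex{0} = 1
So g(9) = 1.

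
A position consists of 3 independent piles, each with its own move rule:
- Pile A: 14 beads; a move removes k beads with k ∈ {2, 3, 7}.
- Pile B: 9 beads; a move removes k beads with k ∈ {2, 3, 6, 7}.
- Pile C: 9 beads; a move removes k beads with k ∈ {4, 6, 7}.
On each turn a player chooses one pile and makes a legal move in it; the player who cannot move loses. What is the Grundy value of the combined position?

0

For pile A, compute g(0), g(1), … with moves {2, 3, 7}:
g(0) = mex{} = 0
g(1) = mex{} = 0
g(2) = mex{0} = 1
g(3) = mex{0} = 1
g(4) = mex{0,1} = 2
g(5) = mex{1} = 0
g(6) = mex{1,2} = 0
g(7) = mex{0,2} = 1
g(8) = mex{0} = 1
g(9) = mex{0,1} = 2
g(10) = mex{1} = 0
g(11) = mex{1,2} = 0
g(12) = mex{0,2} = 1
g(13) = mex{0} = 1
g(14) = mex{0,1} = 2
So g(14) = 2.
Grundy values for pile B (subtraction set {2, 3, 6, 7}):
g(0) = mex{} = 0
g(1) = mex{} = 0
g(2) = mex{0} = 1
g(3) = mex{0} = 1
g(4) = mex{0,1} = 2
g(5) = mex{1} = 0
g(6) = mex{0,1,2} = 3
g(7) = mex{0,2} = 1
g(8) = mex{0,1,3} = 2
g(9) = mex{1,3} = 0
So g(9) = 0.
Build the Grundy sequence for pile C with g(k) = mex{g(k−s) : s ∈ {4, 6, 7}, s ≤ k}:
k:     0  1  2  3  4  5  6  7  8  9
g(k):  0  0  0  0  1  1  1  1  2  2
So g(9) = 2.
By the Sprague-Grundy theorem, the Grundy value of a sum of independent games is the XOR of the component values.
Combined value = 2 XOR 0 XOR 2 = 0.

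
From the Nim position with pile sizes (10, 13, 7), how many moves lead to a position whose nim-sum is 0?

Compute the nim-sum pairwise:
10 ^ 13 = 7
7 ^ 7 = 0
The nim-sum is already 0, so every move leaves a nonzero nim-sum — there are no winning moves.

0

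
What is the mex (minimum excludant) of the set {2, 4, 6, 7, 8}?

0

0 is not in the set, so the mex is 0.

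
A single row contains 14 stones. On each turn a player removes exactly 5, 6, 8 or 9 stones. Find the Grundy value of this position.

0

Build the Grundy sequence with g(k) = mex{g(k−s) : s ∈ {5, 6, 8, 9}, s ≤ k}:
k:     0  1  2  3  4  5  6  7  8  9 10 11 12 13 14
g(k):  0  0  0  0  0  1  1  1  1  1  2  2  2  2  0
So g(14) = 0.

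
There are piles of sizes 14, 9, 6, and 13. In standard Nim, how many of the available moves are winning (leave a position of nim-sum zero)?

Nim-sum: 14 ⊕ 9 ⊕ 6 ⊕ 13 = 12.
The overall nim-sum is X = 12. A pile of size p has a winning move iff p XOR X < p (reduce it to p XOR X).
  14: 14 XOR 12 = 2 < 14 — winning move (to 2).
  9: 9 XOR 12 = 5 < 9 — winning move (to 5).
  6: 6 XOR 12 = 10 ≥ 6 — no move.
  13: 13 XOR 12 = 1 < 13 — winning move (to 1).
That gives 3 winning moves.

3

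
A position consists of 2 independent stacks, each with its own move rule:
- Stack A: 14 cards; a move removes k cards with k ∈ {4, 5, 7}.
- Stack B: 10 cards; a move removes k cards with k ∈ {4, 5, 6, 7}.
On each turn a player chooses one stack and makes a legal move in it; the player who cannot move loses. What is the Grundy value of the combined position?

2

For stack A, compute g(0), g(1), … with moves {4, 5, 7}:
k:     0  1  2  3  4  5  6  7  8  9 10 11 12 13 14
g(k):  0  0  0  0  1  1  1  1  2  2  2  0  0  0  0
So g(14) = 0.
Build the Grundy sequence for stack B with g(k) = mex{g(k−s) : s ∈ {4, 5, 6, 7}, s ≤ k}:
k:     0  1  2  3  4  5  6  7  8  9 10
g(k):  0  0  0  0  1  1  1  1  2  2  2
So g(10) = 2.
The value of a disjunctive sum is the nim-sum of the parts.
Combined value = 0 XOR 2 = 2.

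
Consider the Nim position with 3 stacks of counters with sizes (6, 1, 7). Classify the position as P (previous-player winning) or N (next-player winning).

P-position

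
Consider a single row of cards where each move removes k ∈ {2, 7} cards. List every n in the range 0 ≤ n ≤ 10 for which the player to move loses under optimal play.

Build the Grundy sequence with g(k) = mex{g(k−s) : s ∈ {2, 7}, s ≤ k}:
k:     0  1  2  3  4  5  6  7  8  9 10
g(k):  0  0  1  1  0  0  1  1  2  0  0
The P-positions (g = 0) in 0..10 are 0, 1, 4, 5, 9, 10.

0, 1, 4, 5, 9, 10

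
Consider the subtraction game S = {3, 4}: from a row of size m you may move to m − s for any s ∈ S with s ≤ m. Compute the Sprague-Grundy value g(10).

Compute g(0), g(1), … for moves {3, 4}:
k:     0  1  2  3  4  5  6  7  8  9 10
g(k):  0  0  0  1  1  1  2  0  0  0  1
So g(10) = 1.

1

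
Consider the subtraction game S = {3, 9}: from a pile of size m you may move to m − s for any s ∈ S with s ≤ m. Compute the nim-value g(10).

Grundy values for subtraction set {3, 9}:
g(0) = mex{} = 0
g(1) = mex{} = 0
g(2) = mex{} = 0
g(3) = mex{0} = 1
g(4) = mex{0} = 1
g(5) = mex{0} = 1
g(6) = mex{1} = 0
g(7) = mex{1} = 0
g(8) = mex{1} = 0
g(9) = mex{0} = 1
g(10) = mex{0} = 1
So g(10) = 1.

1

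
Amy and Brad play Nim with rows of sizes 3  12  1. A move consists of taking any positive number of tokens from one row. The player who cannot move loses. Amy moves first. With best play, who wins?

Amy wins

Nim-sum: 3 XOR 12 XOR 1 = 14.
The nim-sum is 14 ≠ 0, so this is an N-position: the player to move can win; Amy has a winning move.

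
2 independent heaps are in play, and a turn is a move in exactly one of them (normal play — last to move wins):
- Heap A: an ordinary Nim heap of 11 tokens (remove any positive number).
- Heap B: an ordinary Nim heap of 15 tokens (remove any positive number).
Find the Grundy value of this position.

4

Heap A is a plain Nim heap of size 11, so its Grundy value is 11.
Heap B is a plain Nim heap of size 15, so its Grundy value is 15.
The value of a disjunctive sum is the nim-sum of the parts.
Combined value = 11 XOR 15 = 4.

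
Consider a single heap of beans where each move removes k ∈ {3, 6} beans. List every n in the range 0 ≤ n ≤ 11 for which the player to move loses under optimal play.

Grundy values for subtraction set {3, 6}:
k:     0  1  2  3  4  5  6  7  8  9 10 11
g(k):  0  0  0  1  1  1  2  2  2  0  0  0
The P-positions (g = 0) in 0..11 are 0, 1, 2, 9, 10, 11.

0, 1, 2, 9, 10, 11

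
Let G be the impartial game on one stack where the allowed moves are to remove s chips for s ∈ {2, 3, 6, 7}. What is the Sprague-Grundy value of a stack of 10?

Compute g(0), g(1), … for moves {2, 3, 6, 7}:
k:     0  1  2  3  4  5  6  7  8  9 10
g(k):  0  0  1  1  2  0  3  1  2  0  0
So g(10) = 0.

0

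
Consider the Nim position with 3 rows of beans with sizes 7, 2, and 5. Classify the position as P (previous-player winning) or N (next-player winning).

P-position

Bitwise XOR of the heap sizes:
  111  (7)
  010  (2)
  101  (5)
  ---
  000  (0)
The nim-sum is 0, so this is a P-position: the player to move is in a losing position under optimal play.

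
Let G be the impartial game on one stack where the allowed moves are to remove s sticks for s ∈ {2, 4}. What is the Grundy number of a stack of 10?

2

Grundy values for subtraction set {2, 4}:
g(0) = mex{} = 0
g(1) = mex{} = 0
g(2) = mex{0} = 1
g(3) = mex{0} = 1
g(4) = mex{0,1} = 2
g(5) = mex{0,1} = 2
g(6) = mex{1,2} = 0
g(7) = mex{1,2} = 0
g(8) = mex{0,2} = 1
g(9) = mex{0,2} = 1
g(10) = mex{0,1} = 2
So g(10) = 2.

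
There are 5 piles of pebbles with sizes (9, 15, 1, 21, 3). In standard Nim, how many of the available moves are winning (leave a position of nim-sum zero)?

1

Compute the nim-sum pairwise:
9 ^ 15 = 6
6 ^ 1 = 7
7 ^ 21 = 18
18 ^ 3 = 17
The overall nim-sum is X = 17. A pile of size p has a winning move iff p XOR X < p (reduce it to p XOR X).
  9: 9 XOR 17 = 24 ≥ 9 — no move.
  15: 15 XOR 17 = 30 ≥ 15 — no move.
  1: 1 XOR 17 = 16 ≥ 1 — no move.
  21: 21 XOR 17 = 4 < 21 — winning move (to 4).
  3: 3 XOR 17 = 18 ≥ 3 — no move.
That gives 1 winning move.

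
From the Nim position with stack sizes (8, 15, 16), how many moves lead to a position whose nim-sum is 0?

In binary:
  01000  (8)
  01111  (15)
  10000  (16)
  -----
  10111  (23)
The overall nim-sum is X = 23. A stack of size p has a winning move iff p XOR X < p (reduce it to p XOR X).
  8: 8 XOR 23 = 31 ≥ 8 — no move.
  15: 15 XOR 23 = 24 ≥ 15 — no move.
  16: 16 XOR 23 = 7 < 16 — winning move (to 7).
That gives 1 winning move.

1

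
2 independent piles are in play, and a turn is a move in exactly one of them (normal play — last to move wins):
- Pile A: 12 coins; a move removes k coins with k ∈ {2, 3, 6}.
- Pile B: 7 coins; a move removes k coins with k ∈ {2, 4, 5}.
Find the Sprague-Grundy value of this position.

For pile A, compute g(0), g(1), … with moves {2, 3, 6}:
k:     0  1  2  3  4  5  6  7  8  9 10 11 12
g(k):  0  0  1  1  2  0  3  1  2  0  0  1  1
So g(12) = 1.
Build the Grundy sequence for pile B with g(k) = mex{g(k−s) : s ∈ {2, 4, 5}, s ≤ k}:
k:     0  1  2  3  4  5  6  7
g(k):  0  0  1  1  2  2  3  0
So g(7) = 0.
By the Sprague-Grundy theorem, the Grundy value of a sum of independent games is the XOR of the component values.
Combined value = 1 XOR 0 = 1.

1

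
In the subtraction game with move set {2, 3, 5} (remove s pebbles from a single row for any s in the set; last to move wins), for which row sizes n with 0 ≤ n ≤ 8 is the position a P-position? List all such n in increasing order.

Grundy values for subtraction set {2, 3, 5}:
k:     0  1  2  3  4  5  6  7  8
g(k):  0  0  1  1  2  2  3  0  0
The P-positions (g = 0) in 0..8 are 0, 1, 7, 8.

0, 1, 7, 8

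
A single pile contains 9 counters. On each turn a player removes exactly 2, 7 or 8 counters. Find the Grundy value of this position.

Grundy values for subtraction set {2, 7, 8}:
k:     0  1  2  3  4  5  6  7  8  9
g(k):  0  0  1  1  0  0  1  1  2  2
So g(9) = 2.

2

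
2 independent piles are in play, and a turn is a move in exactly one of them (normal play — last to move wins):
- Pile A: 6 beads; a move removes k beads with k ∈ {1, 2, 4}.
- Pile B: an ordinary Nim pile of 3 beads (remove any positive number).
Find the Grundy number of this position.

Build the Grundy sequence for pile A with g(k) = mex{g(k−s) : s ∈ {1, 2, 4}, s ≤ k}:
g(0) = mex{} = 0
g(1) = mex{0} = 1
g(2) = mex{0,1} = 2
g(3) = mex{1,2} = 0
g(4) = mex{0,2} = 1
g(5) = mex{0,1} = 2
g(6) = mex{1,2} = 0
So g(6) = 0.
Pile B is a plain Nim pile of size 3, so its Grundy value is 3.
The value of a disjunctive sum is the nim-sum of the parts.
Combined value = 0 ⊕ 3 = 3.

3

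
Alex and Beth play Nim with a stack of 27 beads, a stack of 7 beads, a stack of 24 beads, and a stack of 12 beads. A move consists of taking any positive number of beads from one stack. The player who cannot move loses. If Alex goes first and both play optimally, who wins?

Alex wins

Nim-sum: 27 ^ 7 ^ 24 ^ 12 = 8.
The nim-sum is 8 ≠ 0, so this is an N-position: the player to move can win; Alex has a winning move.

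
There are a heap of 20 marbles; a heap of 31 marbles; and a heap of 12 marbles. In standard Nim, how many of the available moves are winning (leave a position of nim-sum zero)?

Compute the nim-sum pairwise:
20 ^ 31 = 11
11 ^ 12 = 7
The overall nim-sum is X = 7. A heap of size p has a winning move iff p XOR X < p (reduce it to p XOR X).
  20: 20 XOR 7 = 19 < 20 — winning move (to 19).
  31: 31 XOR 7 = 24 < 31 — winning move (to 24).
  12: 12 XOR 7 = 11 < 12 — winning move (to 11).
That gives 3 winning moves.

3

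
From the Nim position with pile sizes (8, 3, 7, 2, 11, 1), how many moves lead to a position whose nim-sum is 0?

Nim-sum: 8 XOR 3 XOR 7 XOR 2 XOR 11 XOR 1 = 4.
The overall nim-sum is X = 4. A pile of size p has a winning move iff p XOR X < p (reduce it to p XOR X).
  8: 8 XOR 4 = 12 ≥ 8 — no move.
  3: 3 XOR 4 = 7 ≥ 3 — no move.
  7: 7 XOR 4 = 3 < 7 — winning move (to 3).
  2: 2 XOR 4 = 6 ≥ 2 — no move.
  11: 11 XOR 4 = 15 ≥ 11 — no move.
  1: 1 XOR 4 = 5 ≥ 1 — no move.
That gives 1 winning move.

1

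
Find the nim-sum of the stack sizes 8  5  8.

5

Bitwise XOR of the heap sizes:
  1000  (8)
  0101  (5)
  1000  (8)
  ----
  0101  (5)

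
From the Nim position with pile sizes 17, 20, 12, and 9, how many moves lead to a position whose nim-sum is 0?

In binary:
  10001  (17)
  10100  (20)
  01100  (12)
  01001  (9)
  -----
  00000  (0)
The nim-sum is already 0, so every move leaves a nonzero nim-sum — there are no winning moves.

0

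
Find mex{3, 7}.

0

0 is not in the set, so the mex is 0.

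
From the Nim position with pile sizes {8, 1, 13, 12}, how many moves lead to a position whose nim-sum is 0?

3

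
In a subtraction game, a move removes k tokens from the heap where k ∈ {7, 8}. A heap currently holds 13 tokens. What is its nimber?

Compute g(0), g(1), … for moves {7, 8}:
g(0) = mex{} = 0
g(1) = mex{} = 0
g(2) = mex{} = 0
g(3) = mex{} = 0
g(4) = mex{} = 0
g(5) = mex{} = 0
g(6) = mex{} = 0
g(7) = mex{0} = 1
g(8) = mex{0} = 1
g(9) = mex{0} = 1
g(10) = mex{0} = 1
g(11) = mex{0} = 1
g(12) = mex{0} = 1
g(13) = mex{0} = 1
So g(13) = 1.

1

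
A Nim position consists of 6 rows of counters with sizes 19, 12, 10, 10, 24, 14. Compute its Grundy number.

9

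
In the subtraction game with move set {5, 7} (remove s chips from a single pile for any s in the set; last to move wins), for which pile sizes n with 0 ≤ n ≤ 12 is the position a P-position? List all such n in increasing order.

0, 1, 2, 3, 4, 12

Build the Grundy sequence with g(k) = mex{g(k−s) : s ∈ {5, 7}, s ≤ k}:
g(0) = mex{} = 0
g(1) = mex{} = 0
g(2) = mex{} = 0
g(3) = mex{} = 0
g(4) = mex{} = 0
g(5) = mex{0} = 1
g(6) = mex{0} = 1
g(7) = mex{0} = 1
g(8) = mex{0} = 1
g(9) = mex{0} = 1
g(10) = mex{0,1} = 2
g(11) = mex{0,1} = 2
g(12) = mex{1} = 0
The P-positions (g = 0) in 0..12 are 0, 1, 2, 3, 4, 12.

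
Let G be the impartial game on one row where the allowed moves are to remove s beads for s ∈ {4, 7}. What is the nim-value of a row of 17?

1

Grundy values for subtraction set {4, 7}:
k:     0  1  2  3  4  5  6  7  8  9 10 11 12 13 14 15 16 17
g(k):  0  0  0  0  1  1  1  1  2  2  2  0  0  0  0  1  1  1
So g(17) = 1.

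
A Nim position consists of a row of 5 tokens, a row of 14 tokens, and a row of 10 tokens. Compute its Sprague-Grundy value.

1

Bitwise XOR of the heap sizes:
  0101  (5)
  1110  (14)
  1010  (10)
  ----
  0001  (1)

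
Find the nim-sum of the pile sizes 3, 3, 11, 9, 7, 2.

Nim-sum: 3 ⊕ 3 ⊕ 11 ⊕ 9 ⊕ 7 ⊕ 2 = 7.

7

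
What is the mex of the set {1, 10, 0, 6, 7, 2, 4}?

3

The values 0, 1, 2 are all present; 3 is the first non-negative integer missing from the set.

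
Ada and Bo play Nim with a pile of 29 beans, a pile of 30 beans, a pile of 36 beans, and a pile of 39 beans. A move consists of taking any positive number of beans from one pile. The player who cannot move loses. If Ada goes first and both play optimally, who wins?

In binary:
  011101  (29)
  011110  (30)
  100100  (36)
  100111  (39)
  ------
  000000  (0)
The nim-sum is 0, so this is a P-position: the player to move is in a losing position under optimal play; Ada is about to move from it and so loses — Bo wins.

Bo wins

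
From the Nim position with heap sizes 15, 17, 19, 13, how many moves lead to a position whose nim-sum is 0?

0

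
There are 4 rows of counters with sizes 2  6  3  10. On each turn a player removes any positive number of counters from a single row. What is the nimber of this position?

Bitwise XOR of the heap sizes:
  0010  (2)
  0110  (6)
  0011  (3)
  1010  (10)
  ----
  1101  (13)

13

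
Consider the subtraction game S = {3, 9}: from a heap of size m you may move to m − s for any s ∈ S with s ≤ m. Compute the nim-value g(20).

0

Compute g(0), g(1), … for moves {3, 9}:
k:     0  1  2  3  4  5  6  7  8  9 10 11 12 13 14 15 16 17 18 19 20
g(k):  0  0  0  1  1  1  0  0  0  1  1  1  0  0  0  1  1  1  0  0  0
So g(20) = 0.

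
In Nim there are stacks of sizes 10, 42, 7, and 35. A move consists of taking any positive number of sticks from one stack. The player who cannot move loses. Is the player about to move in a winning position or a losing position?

Nim-sum: 10 XOR 42 XOR 7 XOR 35 = 4.
The nim-sum is 4 ≠ 0, so this is an N-position: the player to move can win.

Winning position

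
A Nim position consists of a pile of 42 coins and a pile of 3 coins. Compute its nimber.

41

Compute the nim-sum pairwise:
42 ⊕ 3 = 41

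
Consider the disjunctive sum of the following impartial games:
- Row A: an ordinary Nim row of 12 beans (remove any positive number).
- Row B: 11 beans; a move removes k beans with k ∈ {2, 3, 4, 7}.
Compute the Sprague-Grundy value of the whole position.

12

Row A is a plain Nim row of size 12, so its Grundy value is 12.
For row B, compute g(0), g(1), … with moves {2, 3, 4, 7}:
k:     0  1  2  3  4  5  6  7  8  9 10 11
g(k):  0  0  1  1  2  2  0  3  1  4  2  0
So g(11) = 0.
By the Sprague-Grundy theorem, the Grundy value of a sum of independent games is the XOR of the component values.
Combined value = 12 ⊕ 0 = 12.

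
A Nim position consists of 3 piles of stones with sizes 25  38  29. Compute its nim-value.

34

Compute the nim-sum pairwise:
25 ^ 38 = 63
63 ^ 29 = 34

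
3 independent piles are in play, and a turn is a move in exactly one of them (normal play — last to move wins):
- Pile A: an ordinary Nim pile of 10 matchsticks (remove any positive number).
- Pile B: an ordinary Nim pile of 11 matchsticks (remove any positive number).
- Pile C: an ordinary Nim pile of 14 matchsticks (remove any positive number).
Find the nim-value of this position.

15

Pile A is a plain Nim pile of size 10, so its Grundy value is 10.
Pile B is a plain Nim pile of size 11, so its Grundy value is 11.
Pile C is a plain Nim pile of size 14, so its Grundy value is 14.
The value of a disjunctive sum is the nim-sum of the parts.
Combined value = 10 ⊕ 11 ⊕ 14 = 15.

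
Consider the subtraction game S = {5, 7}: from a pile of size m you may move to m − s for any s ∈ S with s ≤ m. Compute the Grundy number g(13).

0

Grundy values for subtraction set {5, 7}:
g(0) = mex{} = 0
g(1) = mex{} = 0
g(2) = mex{} = 0
g(3) = mex{} = 0
g(4) = mex{} = 0
g(5) = mex{0} = 1
g(6) = mex{0} = 1
g(7) = mex{0} = 1
g(8) = mex{0} = 1
g(9) = mex{0} = 1
g(10) = mex{0,1} = 2
g(11) = mex{0,1} = 2
g(12) = mex{1} = 0
g(13) = mex{1} = 0
So g(13) = 0.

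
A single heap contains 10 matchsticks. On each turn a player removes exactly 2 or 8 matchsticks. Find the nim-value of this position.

Grundy values for subtraction set {2, 8}:
g(0) = mex{} = 0
g(1) = mex{} = 0
g(2) = mex{0} = 1
g(3) = mex{0} = 1
g(4) = mex{1} = 0
g(5) = mex{1} = 0
g(6) = mex{0} = 1
g(7) = mex{0} = 1
g(8) = mex{0,1} = 2
g(9) = mex{0,1} = 2
g(10) = mex{1,2} = 0
So g(10) = 0.

0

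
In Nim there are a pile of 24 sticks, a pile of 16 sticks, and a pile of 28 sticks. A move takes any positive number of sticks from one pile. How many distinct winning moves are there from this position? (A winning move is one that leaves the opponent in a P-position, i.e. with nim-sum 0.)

3

Write each in binary and XOR column by column:
  11000  (24)
  10000  (16)
  11100  (28)
  -----
  10100  (20)
The overall nim-sum is X = 20. A pile of size p has a winning move iff p XOR X < p (reduce it to p XOR X).
  24: 24 XOR 20 = 12 < 24 — winning move (to 12).
  16: 16 XOR 20 = 4 < 16 — winning move (to 4).
  28: 28 XOR 20 = 8 < 28 — winning move (to 8).
That gives 3 winning moves.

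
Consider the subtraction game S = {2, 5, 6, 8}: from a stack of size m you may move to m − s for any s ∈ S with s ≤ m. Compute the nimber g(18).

0

Build the Grundy sequence with g(k) = mex{g(k−s) : s ∈ {2, 5, 6, 8}, s ≤ k}:
k:     0  1  2  3  4  5  6  7  8  9 10 11 12 13 14 15 16 17 18
g(k):  0  0  1  1  0  2  1  3  2  2  3  0  2  1  0  0  1  1  0
So g(18) = 0.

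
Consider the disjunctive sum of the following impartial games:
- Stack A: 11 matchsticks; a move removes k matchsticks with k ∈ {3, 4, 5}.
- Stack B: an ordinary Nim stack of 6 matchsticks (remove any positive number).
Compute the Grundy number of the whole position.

7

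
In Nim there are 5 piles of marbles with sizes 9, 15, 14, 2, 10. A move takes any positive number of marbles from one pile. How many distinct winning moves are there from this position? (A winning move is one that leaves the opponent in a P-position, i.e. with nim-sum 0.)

Bitwise XOR of the heap sizes:
  1001  (9)
  1111  (15)
  1110  (14)
  0010  (2)
  1010  (10)
  ----
  0000  (0)
The nim-sum is already 0, so every move leaves a nonzero nim-sum — there are no winning moves.

0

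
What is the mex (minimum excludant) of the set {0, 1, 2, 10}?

The values 0, 1, 2 are all present; 3 is the first non-negative integer missing from the set.

3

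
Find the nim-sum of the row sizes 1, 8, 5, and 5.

9

Nim-sum: 1 XOR 8 XOR 5 XOR 5 = 9.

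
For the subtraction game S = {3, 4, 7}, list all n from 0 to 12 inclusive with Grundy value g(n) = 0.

Grundy values for subtraction set {3, 4, 7}:
g(0) = mex{} = 0
g(1) = mex{} = 0
g(2) = mex{} = 0
g(3) = mex{0} = 1
g(4) = mex{0} = 1
g(5) = mex{0} = 1
g(6) = mex{0,1} = 2
g(7) = mex{0,1} = 2
g(8) = mex{0,1} = 2
g(9) = mex{0,1,2} = 3
g(10) = mex{1,2} = 0
g(11) = mex{1,2} = 0
g(12) = mex{1,2,3} = 0
The P-positions (g = 0) in 0..12 are 0, 1, 2, 10, 11, 12.

0, 1, 2, 10, 11, 12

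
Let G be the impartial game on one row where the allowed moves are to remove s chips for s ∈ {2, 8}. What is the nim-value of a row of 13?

Grundy values for subtraction set {2, 8}:
k:     0  1  2  3  4  5  6  7  8  9 10 11 12 13
g(k):  0  0  1  1  0  0  1  1  2  2  0  0  1  1
So g(13) = 1.

1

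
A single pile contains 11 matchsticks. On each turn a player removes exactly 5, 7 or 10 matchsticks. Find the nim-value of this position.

Build the Grundy sequence with g(k) = mex{g(k−s) : s ∈ {5, 7, 10}, s ≤ k}:
k:     0  1  2  3  4  5  6  7  8  9 10 11
g(k):  0  0  0  0  0  1  1  1  1  1  2  2
So g(11) = 2.

2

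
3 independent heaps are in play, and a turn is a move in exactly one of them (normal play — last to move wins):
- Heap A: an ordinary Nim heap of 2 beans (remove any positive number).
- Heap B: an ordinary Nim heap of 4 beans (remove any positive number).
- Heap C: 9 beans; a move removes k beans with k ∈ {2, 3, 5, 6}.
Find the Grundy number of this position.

Heap A is a plain Nim heap of size 2, so its Grundy value is 2.
Heap B is a plain Nim heap of size 4, so its Grundy value is 4.
Build the Grundy sequence for heap C with g(k) = mex{g(k−s) : s ∈ {2, 3, 5, 6}, s ≤ k}:
g(0) = mex{} = 0
g(1) = mex{} = 0
g(2) = mex{0} = 1
g(3) = mex{0} = 1
g(4) = mex{0,1} = 2
g(5) = mex{0,1} = 2
g(6) = mex{0,1,2} = 3
g(7) = mex{0,1,2} = 3
g(8) = mex{1,2,3} = 0
g(9) = mex{1,2,3} = 0
So g(9) = 0.
The value of a disjunctive sum is the nim-sum of the parts.
Combined value = 2 ⊕ 4 ⊕ 0 = 6.

6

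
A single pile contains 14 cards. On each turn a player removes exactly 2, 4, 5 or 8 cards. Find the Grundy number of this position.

2

Compute g(0), g(1), … for moves {2, 4, 5, 8}:
k:     0  1  2  3  4  5  6  7  8  9 10 11 12 13 14
g(k):  0  0  1  1  2  2  3  0  4  1  0  2  1  0  2
So g(14) = 2.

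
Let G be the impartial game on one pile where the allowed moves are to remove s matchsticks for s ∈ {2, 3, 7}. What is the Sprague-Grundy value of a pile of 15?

0

Build the Grundy sequence with g(k) = mex{g(k−s) : s ∈ {2, 3, 7}, s ≤ k}:
k:     0  1  2  3  4  5  6  7  8  9 10 11 12 13 14 15
g(k):  0  0  1  1  2  0  0  1  1  2  0  0  1  1  2  0
So g(15) = 0.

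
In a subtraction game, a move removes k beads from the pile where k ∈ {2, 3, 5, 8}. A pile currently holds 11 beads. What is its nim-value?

0

Grundy values for subtraction set {2, 3, 5, 8}:
k:     0  1  2  3  4  5  6  7  8  9 10 11
g(k):  0  0  1  1  2  2  3  0  4  1  3  0
So g(11) = 0.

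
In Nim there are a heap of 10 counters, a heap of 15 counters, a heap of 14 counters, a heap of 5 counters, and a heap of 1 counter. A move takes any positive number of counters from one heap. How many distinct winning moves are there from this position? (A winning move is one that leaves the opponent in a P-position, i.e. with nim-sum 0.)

Bitwise XOR of the heap sizes:
  1010  (10)
  1111  (15)
  1110  (14)
  0101  (5)
  0001  (1)
  ----
  1111  (15)
The overall nim-sum is X = 15. A heap of size p has a winning move iff p XOR X < p (reduce it to p XOR X).
  10: 10 XOR 15 = 5 < 10 — winning move (to 5).
  15: 15 XOR 15 = 0 < 15 — winning move (to 0).
  14: 14 XOR 15 = 1 < 14 — winning move (to 1).
  5: 5 XOR 15 = 10 ≥ 5 — no move.
  1: 1 XOR 15 = 14 ≥ 1 — no move.
That gives 3 winning moves.

3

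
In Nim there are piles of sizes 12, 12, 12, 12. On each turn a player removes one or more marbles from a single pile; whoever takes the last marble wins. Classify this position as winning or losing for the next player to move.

Losing position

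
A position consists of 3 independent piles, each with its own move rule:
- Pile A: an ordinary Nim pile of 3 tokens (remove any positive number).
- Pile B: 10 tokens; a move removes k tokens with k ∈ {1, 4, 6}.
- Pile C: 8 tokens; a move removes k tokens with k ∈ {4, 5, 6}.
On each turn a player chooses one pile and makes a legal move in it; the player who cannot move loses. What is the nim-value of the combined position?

1

Pile A is a plain Nim pile of size 3, so its Grundy value is 3.
Build the Grundy sequence for pile B with g(k) = mex{g(k−s) : s ∈ {1, 4, 6}, s ≤ k}:
g(0) = mex{} = 0
g(1) = mex{0} = 1
g(2) = mex{1} = 0
g(3) = mex{0} = 1
g(4) = mex{0,1} = 2
g(5) = mex{1,2} = 0
g(6) = mex{0} = 1
g(7) = mex{1} = 0
g(8) = mex{0,2} = 1
g(9) = mex{0,1} = 2
g(10) = mex{1,2} = 0
So g(10) = 0.
For pile C, compute g(0), g(1), … with moves {4, 5, 6}:
g(0) = mex{} = 0
g(1) = mex{} = 0
g(2) = mex{} = 0
g(3) = mex{} = 0
g(4) = mex{0} = 1
g(5) = mex{0} = 1
g(6) = mex{0} = 1
g(7) = mex{0} = 1
g(8) = mex{0,1} = 2
So g(8) = 2.
By the Sprague-Grundy theorem, the Grundy value of a sum of independent games is the XOR of the component values.
Combined value = 3 ⊕ 0 ⊕ 2 = 1.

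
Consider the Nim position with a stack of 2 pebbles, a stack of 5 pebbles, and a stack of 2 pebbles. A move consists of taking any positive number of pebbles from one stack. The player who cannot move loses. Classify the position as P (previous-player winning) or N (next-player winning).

N-position

In binary:
  010  (2)
  101  (5)
  010  (2)
  ---
  101  (5)
The nim-sum is 5 ≠ 0, so this is an N-position: the player to move can win.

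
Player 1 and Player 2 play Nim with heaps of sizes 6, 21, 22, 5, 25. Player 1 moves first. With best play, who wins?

Bitwise XOR of the heap sizes:
  00110  (6)
  10101  (21)
  10110  (22)
  00101  (5)
  11001  (25)
  -----
  11001  (25)
The nim-sum is 25 ≠ 0, so this is an N-position: the player to move can win; Player 1 has a winning move.

Player 1 wins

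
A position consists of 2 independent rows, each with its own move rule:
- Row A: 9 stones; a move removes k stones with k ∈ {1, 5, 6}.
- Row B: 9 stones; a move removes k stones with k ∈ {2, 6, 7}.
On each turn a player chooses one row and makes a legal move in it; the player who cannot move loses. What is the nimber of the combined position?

3

Build the Grundy sequence for row A with g(k) = mex{g(k−s) : s ∈ {1, 5, 6}, s ≤ k}:
k:     0  1  2  3  4  5  6  7  8  9
g(k):  0  1  0  1  0  1  2  3  2  3
So g(9) = 3.
Grundy values for row B (subtraction set {2, 6, 7}):
k:     0  1  2  3  4  5  6  7  8  9
g(k):  0  0  1  1  0  0  1  1  2  0
So g(9) = 0.
By the Sprague-Grundy theorem, the Grundy value of a sum of independent games is the XOR of the component values.
Combined value = 3 ⊕ 0 = 3.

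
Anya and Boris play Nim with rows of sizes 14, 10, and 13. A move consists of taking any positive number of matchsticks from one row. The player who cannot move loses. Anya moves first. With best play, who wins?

Compute the nim-sum pairwise:
14 XOR 10 = 4
4 XOR 13 = 9
The nim-sum is 9 ≠ 0, so this is an N-position: the player to move can win; Anya has a winning move.

Anya wins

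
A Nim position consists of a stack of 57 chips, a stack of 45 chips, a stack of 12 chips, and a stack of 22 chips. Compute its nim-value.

14

Write each in binary and XOR column by column:
  111001  (57)
  101101  (45)
  001100  (12)
  010110  (22)
  ------
  001110  (14)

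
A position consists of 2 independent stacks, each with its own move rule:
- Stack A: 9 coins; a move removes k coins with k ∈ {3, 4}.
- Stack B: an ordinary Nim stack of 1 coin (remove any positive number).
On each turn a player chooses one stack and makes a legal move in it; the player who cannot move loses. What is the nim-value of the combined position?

1

Grundy values for stack A (subtraction set {3, 4}):
k:     0  1  2  3  4  5  6  7  8  9
g(k):  0  0  0  1  1  1  2  0  0  0
So g(9) = 0.
Stack B is a plain Nim stack of size 1, so its Grundy value is 1.
By the Sprague-Grundy theorem, the Grundy value of a sum of independent games is the XOR of the component values.
Combined value = 0 ⊕ 1 = 1.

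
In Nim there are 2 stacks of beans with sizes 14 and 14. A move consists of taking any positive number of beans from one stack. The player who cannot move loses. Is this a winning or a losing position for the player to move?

Losing position

Compute the nim-sum pairwise:
14 ⊕ 14 = 0
The nim-sum is 0, so this is a P-position: the player to move is in a losing position under optimal play.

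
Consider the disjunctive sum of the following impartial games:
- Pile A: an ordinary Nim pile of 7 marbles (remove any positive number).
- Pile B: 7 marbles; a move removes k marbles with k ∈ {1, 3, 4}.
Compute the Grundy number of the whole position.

7

Pile A is a plain Nim pile of size 7, so its Grundy value is 7.
Grundy values for pile B (subtraction set {1, 3, 4}):
g(0) = mex{} = 0
g(1) = mex{0} = 1
g(2) = mex{1} = 0
g(3) = mex{0} = 1
g(4) = mex{0,1} = 2
g(5) = mex{0,1,2} = 3
g(6) = mex{0,1,3} = 2
g(7) = mex{1,2} = 0
So g(7) = 0.
By the Sprague-Grundy theorem, the Grundy value of a sum of independent games is the XOR of the component values.
Combined value = 7 ⊕ 0 = 7.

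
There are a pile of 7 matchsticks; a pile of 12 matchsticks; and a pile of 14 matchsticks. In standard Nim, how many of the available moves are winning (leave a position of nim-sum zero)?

Nim-sum: 7 ⊕ 12 ⊕ 14 = 5.
The overall nim-sum is X = 5. A pile of size p has a winning move iff p XOR X < p (reduce it to p XOR X).
  7: 7 XOR 5 = 2 < 7 — winning move (to 2).
  12: 12 XOR 5 = 9 < 12 — winning move (to 9).
  14: 14 XOR 5 = 11 < 14 — winning move (to 11).
That gives 3 winning moves.

3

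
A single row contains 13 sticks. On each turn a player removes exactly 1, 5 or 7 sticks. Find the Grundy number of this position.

1

Compute g(0), g(1), … for moves {1, 5, 7}:
g(0) = mex{} = 0
g(1) = mex{0} = 1
g(2) = mex{1} = 0
g(3) = mex{0} = 1
g(4) = mex{1} = 0
g(5) = mex{0} = 1
g(6) = mex{1} = 0
g(7) = mex{0} = 1
g(8) = mex{1} = 0
g(9) = mex{0} = 1
g(10) = mex{1} = 0
g(11) = mex{0} = 1
g(12) = mex{1} = 0
g(13) = mex{0} = 1
So g(13) = 1.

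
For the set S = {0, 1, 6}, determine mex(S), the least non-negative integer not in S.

2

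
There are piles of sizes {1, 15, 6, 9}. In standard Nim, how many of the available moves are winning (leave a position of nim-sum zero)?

3

In binary:
  0001  (1)
  1111  (15)
  0110  (6)
  1001  (9)
  ----
  0001  (1)
The overall nim-sum is X = 1. A pile of size p has a winning move iff p XOR X < p (reduce it to p XOR X).
  1: 1 XOR 1 = 0 < 1 — winning move (to 0).
  15: 15 XOR 1 = 14 < 15 — winning move (to 14).
  6: 6 XOR 1 = 7 ≥ 6 — no move.
  9: 9 XOR 1 = 8 < 9 — winning move (to 8).
That gives 3 winning moves.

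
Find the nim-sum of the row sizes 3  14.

13

Write each in binary and XOR column by column:
  0011  (3)
  1110  (14)
  ----
  1101  (13)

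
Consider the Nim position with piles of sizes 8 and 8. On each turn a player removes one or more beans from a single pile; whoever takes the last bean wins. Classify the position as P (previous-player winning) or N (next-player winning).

P-position

Compute the nim-sum pairwise:
8 ⊕ 8 = 0
The nim-sum is 0, so this is a P-position: the player to move is in a losing position under optimal play.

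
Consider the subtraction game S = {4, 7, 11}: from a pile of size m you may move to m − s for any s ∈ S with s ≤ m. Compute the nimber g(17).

0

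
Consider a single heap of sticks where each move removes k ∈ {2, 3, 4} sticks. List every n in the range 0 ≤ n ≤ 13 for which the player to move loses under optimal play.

0, 1, 6, 7, 12, 13

Compute g(0), g(1), … for moves {2, 3, 4}:
k:     0  1  2  3  4  5  6  7  8  9 10 11 12 13
g(k):  0  0  1  1  2  2  0  0  1  1  2  2  0  0
The P-positions (g = 0) in 0..13 are 0, 1, 6, 7, 12, 13.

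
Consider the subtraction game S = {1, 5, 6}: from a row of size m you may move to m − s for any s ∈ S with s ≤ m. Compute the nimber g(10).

Compute g(0), g(1), … for moves {1, 5, 6}:
g(0) = mex{} = 0
g(1) = mex{0} = 1
g(2) = mex{1} = 0
g(3) = mex{0} = 1
g(4) = mex{1} = 0
g(5) = mex{0} = 1
g(6) = mex{0,1} = 2
g(7) = mex{0,1,2} = 3
g(8) = mex{0,1,3} = 2
g(9) = mex{0,1,2} = 3
g(10) = mex{0,1,3} = 2
So g(10) = 2.

2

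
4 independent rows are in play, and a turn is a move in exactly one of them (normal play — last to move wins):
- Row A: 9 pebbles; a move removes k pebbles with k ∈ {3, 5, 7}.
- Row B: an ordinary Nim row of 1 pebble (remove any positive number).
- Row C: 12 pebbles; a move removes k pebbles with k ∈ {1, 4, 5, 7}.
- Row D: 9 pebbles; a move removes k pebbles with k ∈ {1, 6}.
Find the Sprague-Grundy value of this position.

0

Grundy values for row A (subtraction set {3, 5, 7}):
k:     0  1  2  3  4  5  6  7  8  9
g(k):  0  0  0  1  1  1  2  2  2  3
So g(9) = 3.
Row B is a plain Nim row of size 1, so its Grundy value is 1.
Build the Grundy sequence for row C with g(k) = mex{g(k−s) : s ∈ {1, 4, 5, 7}, s ≤ k}:
g(0) = mex{} = 0
g(1) = mex{0} = 1
g(2) = mex{1} = 0
g(3) = mex{0} = 1
g(4) = mex{0,1} = 2
g(5) = mex{0,1,2} = 3
g(6) = mex{0,1,3} = 2
g(7) = mex{0,1,2} = 3
g(8) = mex{1,2,3} = 0
g(9) = mex{0,2,3} = 1
g(10) = mex{1,2,3} = 0
g(11) = mex{0,2,3} = 1
g(12) = mex{0,1,3} = 2
So g(12) = 2.
Build the Grundy sequence for row D with g(k) = mex{g(k−s) : s ∈ {1, 6}, s ≤ k}:
k:     0  1  2  3  4  5  6  7  8  9
g(k):  0  1  0  1  0  1  2  0  1  0
So g(9) = 0.
By the Sprague-Grundy theorem, the Grundy value of a sum of independent games is the XOR of the component values.
Combined value = 3 XOR 1 XOR 2 XOR 0 = 0.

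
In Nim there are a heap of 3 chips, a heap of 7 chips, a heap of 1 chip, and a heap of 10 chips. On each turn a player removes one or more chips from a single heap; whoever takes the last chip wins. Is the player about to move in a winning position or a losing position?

Winning position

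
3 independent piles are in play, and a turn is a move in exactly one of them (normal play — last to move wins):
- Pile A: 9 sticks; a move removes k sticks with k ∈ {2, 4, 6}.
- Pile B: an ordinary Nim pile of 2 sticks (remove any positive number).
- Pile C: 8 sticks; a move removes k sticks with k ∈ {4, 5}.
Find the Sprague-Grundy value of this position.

0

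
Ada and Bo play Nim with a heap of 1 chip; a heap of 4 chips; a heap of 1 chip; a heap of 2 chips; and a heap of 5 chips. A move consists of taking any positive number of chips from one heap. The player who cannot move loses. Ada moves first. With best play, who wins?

Nim-sum: 1 XOR 4 XOR 1 XOR 2 XOR 5 = 3.
The nim-sum is 3 ≠ 0, so this is an N-position: the player to move can win; Ada has a winning move.

Ada wins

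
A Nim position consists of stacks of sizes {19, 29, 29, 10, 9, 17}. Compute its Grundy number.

Nim-sum: 19 XOR 29 XOR 29 XOR 10 XOR 9 XOR 17 = 1.

1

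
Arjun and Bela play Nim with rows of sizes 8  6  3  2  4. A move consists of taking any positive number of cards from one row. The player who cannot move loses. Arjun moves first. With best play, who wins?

Arjun wins

Compute the nim-sum pairwise:
8 XOR 6 = 14
14 XOR 3 = 13
13 XOR 2 = 15
15 XOR 4 = 11
The nim-sum is 11 ≠ 0, so this is an N-position: the player to move can win; Arjun has a winning move.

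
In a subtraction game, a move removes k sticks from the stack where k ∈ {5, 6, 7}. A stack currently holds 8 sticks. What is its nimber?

1

Grundy values for subtraction set {5, 6, 7}:
g(0) = mex{} = 0
g(1) = mex{} = 0
g(2) = mex{} = 0
g(3) = mex{} = 0
g(4) = mex{} = 0
g(5) = mex{0} = 1
g(6) = mex{0} = 1
g(7) = mex{0} = 1
g(8) = mex{0} = 1
So g(8) = 1.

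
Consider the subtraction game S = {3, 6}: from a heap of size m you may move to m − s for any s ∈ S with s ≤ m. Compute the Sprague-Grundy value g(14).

1

Build the Grundy sequence with g(k) = mex{g(k−s) : s ∈ {3, 6}, s ≤ k}:
k:     0  1  2  3  4  5  6  7  8  9 10 11 12 13 14
g(k):  0  0  0  1  1  1  2  2  2  0  0  0  1  1  1
So g(14) = 1.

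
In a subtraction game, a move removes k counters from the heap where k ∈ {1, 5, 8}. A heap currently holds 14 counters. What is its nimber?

1

Build the Grundy sequence with g(k) = mex{g(k−s) : s ∈ {1, 5, 8}, s ≤ k}:
k:     0  1  2  3  4  5  6  7  8  9 10 11 12 13 14
g(k):  0  1  0  1  0  1  0  1  2  3  2  3  2  0  1
So g(14) = 1.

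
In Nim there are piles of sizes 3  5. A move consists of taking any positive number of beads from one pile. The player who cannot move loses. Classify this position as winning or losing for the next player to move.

Winning position

Nim-sum: 3 ⊕ 5 = 6.
The nim-sum is 6 ≠ 0, so this is an N-position: the player to move can win.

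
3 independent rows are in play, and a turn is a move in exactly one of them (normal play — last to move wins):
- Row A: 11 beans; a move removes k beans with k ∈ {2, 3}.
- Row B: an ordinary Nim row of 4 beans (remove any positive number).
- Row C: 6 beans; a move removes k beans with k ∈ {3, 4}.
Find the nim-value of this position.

Build the Grundy sequence for row A with g(k) = mex{g(k−s) : s ∈ {2, 3}, s ≤ k}:
k:     0  1  2  3  4  5  6  7  8  9 10 11
g(k):  0  0  1  1  2  0  0  1  1  2  0  0
So g(11) = 0.
Row B is a plain Nim row of size 4, so its Grundy value is 4.
Grundy values for row C (subtraction set {3, 4}):
k:     0  1  2  3  4  5  6
g(k):  0  0  0  1  1  1  2
So g(6) = 2.
By the Sprague-Grundy theorem, the Grundy value of a sum of independent games is the XOR of the component values.
Combined value = 0 ⊕ 4 ⊕ 2 = 6.

6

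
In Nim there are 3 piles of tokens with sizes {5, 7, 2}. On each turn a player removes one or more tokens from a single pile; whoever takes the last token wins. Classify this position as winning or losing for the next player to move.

Losing position

Nim-sum: 5 ⊕ 7 ⊕ 2 = 0.
The nim-sum is 0, so this is a P-position: the player to move is in a losing position under optimal play.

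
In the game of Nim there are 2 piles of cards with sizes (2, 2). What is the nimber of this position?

0

Nim-sum: 2 XOR 2 = 0.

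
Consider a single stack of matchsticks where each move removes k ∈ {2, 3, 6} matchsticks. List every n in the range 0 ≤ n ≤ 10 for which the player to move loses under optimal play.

0, 1, 5, 9, 10

Build the Grundy sequence with g(k) = mex{g(k−s) : s ∈ {2, 3, 6}, s ≤ k}:
g(0) = mex{} = 0
g(1) = mex{} = 0
g(2) = mex{0} = 1
g(3) = mex{0} = 1
g(4) = mex{0,1} = 2
g(5) = mex{1} = 0
g(6) = mex{0,1,2} = 3
g(7) = mex{0,2} = 1
g(8) = mex{0,1,3} = 2
g(9) = mex{1,3} = 0
g(10) = mex{1,2} = 0
The P-positions (g = 0) in 0..10 are 0, 1, 5, 9, 10.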